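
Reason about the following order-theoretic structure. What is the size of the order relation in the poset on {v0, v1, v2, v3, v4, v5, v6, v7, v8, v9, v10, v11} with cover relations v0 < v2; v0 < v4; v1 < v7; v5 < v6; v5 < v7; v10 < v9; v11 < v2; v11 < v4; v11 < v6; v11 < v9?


The order relation is {(a,b) : a <= b}, reflexive so it includes (a,a).
Examples: (v0,v0), (v0,v2), (v0,v4), (v1,v1), (v1,v7), ...
Total ordered pairs: 22


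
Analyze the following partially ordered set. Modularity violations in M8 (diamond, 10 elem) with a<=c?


Modular law: if a <= c then a v (b ^ c) = (a v b) ^ c.
Check all triples (a,b,c) with a <= c among 10 elements.
This lattice is modular (diamonds M_m and their chain-products are modular).
Total violating triples: 0


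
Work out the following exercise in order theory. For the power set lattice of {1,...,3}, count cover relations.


A cover relation a -< b holds when a < b with no c strictly between.
Cover relations:
  {} -< {1}
  {} -< {2}
  {} -< {3}
  {1} -< {1,2}
  {1} -< {1,3}
  {2} -< {1,2}
  {2} -< {2,3}
  {3} -< {1,3}
  ...4 more
Total: 12


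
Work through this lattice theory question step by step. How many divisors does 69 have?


Divisors of 69: [1, 3, 23, 69]
Count: 4


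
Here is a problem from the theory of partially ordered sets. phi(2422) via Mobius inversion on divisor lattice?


phi(n) = n * prod_{p|n} (1 - 1/p).
Prime divisors of 2422: [2, 7, 173]
phi(2422) = 2422 * (1 - 1/2) * (1 - 1/7) * (1 - 1/173)
phi(2422) = 1032


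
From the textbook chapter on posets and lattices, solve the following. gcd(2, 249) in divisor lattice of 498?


Meet=gcd.
gcd(2,249)=1


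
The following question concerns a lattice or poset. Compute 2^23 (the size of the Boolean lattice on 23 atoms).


Power set = 2^n.
2^23 = 8388608


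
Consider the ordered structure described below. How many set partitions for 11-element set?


B(n) = number of set partitions of an n-element set.
B(n) satisfies the recurrence: B(n+1) = sum_k C(n,k)*B(k).
B(11) = 678570


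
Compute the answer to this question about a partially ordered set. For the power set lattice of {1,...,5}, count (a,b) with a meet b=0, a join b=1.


Complement pair (a,b): a meet b = bottom, a join b = top.
Here: A intersect B = {} and A union B = {1,...,5}.
Pairs found: ({},{1,2,3,4,5}), ({1},{2,3,4,5}), ({2},{1,3,4,5}), ({3},{1,2,4,5}), ... (28 more)
Total ordered pairs: 32


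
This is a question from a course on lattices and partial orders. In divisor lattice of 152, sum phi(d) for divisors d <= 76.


Divisors of 152 up to 76: [1, 2, 4, 8, 19, 38, 76]
phi values: [1, 1, 2, 4, 18, 18, 36]
Sum = 80


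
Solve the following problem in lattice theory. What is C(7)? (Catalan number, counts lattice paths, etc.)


C(n) = C(2n, n) / (n+1).
C(14, 7) = 3432
C(7) = 3432 / 8 = 429


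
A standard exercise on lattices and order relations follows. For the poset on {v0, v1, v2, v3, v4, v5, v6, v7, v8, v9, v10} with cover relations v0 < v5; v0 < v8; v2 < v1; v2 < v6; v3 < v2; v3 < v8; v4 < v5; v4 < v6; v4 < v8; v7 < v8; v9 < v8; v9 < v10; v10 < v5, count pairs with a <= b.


The order relation is {(a,b) : a <= b}, reflexive so it includes (a,a).
Examples: (v0,v0), (v0,v5), (v0,v8), (v1,v1), (v10,v10), ...
Total ordered pairs: 27


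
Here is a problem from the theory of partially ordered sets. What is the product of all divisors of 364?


Divisors of 364: [1, 2, 4, 7, 13, 14, 26, 28, 52, 91, 182, 364]
Product = n^(d(n)/2) = 364^(12/2)
Product = 2325992456359936


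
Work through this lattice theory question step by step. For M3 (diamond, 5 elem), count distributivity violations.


Distributive law: a ^ (b v c) = (a ^ b) v (a ^ c).
Check all 5^3 = 125 ordered triples (a,b,c).
  e.g. a=a1, b=a2, c=a3: lhs=a1 != rhs=0
  e.g. a=a1, b=a3, c=a2: lhs=a1 != rhs=0
Total violating triples: 6


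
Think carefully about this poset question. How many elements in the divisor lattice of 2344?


Divisors of 2344: [1, 2, 4, 8, 293, 586, 1172, 2344]
Count: 8


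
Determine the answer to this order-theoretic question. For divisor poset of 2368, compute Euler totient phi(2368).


phi(n) = n * prod_{p|n} (1 - 1/p).
Prime divisors of 2368: [2, 37]
phi(2368) = 2368 * (1 - 1/2) * (1 - 1/37)
phi(2368) = 1152


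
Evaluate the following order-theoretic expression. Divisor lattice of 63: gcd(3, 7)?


Meet=gcd.
gcd(3,7)=1


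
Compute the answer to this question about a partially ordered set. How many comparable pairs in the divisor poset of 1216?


A comparable pair {a,b} has a < b or b < a in the order.
Count unordered pairs where one element is strictly below the other.
Examples: {1,2}, {1,4}, {1,8}, {1,16}, ...
Total comparable pairs: 70


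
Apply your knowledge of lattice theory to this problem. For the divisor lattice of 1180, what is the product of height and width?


Height = length of longest chain minus 1; width = size of largest antichain.
A maximum chain: 1 | 59 | 295 | 590 | 1180  (height 4).
A maximum antichain: {4, 10, 118, 295}  (width 4).
Product = 4 * 4 = 16


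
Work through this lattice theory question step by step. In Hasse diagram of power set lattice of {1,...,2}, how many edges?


A cover relation a -< b holds when a < b with no c strictly between.
Cover relations:
  {} -< {1}
  {} -< {2}
  {1} -< {1,2}
  {2} -< {1,2}
Total: 4


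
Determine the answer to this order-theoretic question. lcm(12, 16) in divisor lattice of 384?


Join=lcm.
gcd(12,16)=4
lcm=48


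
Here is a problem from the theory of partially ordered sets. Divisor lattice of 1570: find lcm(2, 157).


In a divisor lattice, join = lcm (least common multiple).
gcd(2,157) = 1
lcm(2,157) = 2*157/gcd = 314/1 = 314


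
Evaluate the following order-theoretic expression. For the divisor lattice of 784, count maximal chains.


A maximal chain goes from the minimum element to a maximal element via cover relations.
Counting all min-to-max paths in the cover graph.
Total maximal chains: 15


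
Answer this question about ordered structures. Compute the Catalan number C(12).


C(n) = C(2n, n) / (n+1).
C(24, 12) = 2704156
C(12) = 2704156 / 13 = 208012


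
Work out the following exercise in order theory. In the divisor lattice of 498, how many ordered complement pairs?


Complement pair (a,b): a meet b = bottom, a join b = top.
Here: gcd(a,b)=1 and lcm(a,b)=498, i.e. a*b=498 with a,b coprime.
Pairs found: (1,498), (2,249), (3,166), (6,83), ... (4 more)
Total ordered pairs: 8


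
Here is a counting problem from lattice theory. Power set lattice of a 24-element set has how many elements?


Power set = 2^n.
2^24 = 16777216


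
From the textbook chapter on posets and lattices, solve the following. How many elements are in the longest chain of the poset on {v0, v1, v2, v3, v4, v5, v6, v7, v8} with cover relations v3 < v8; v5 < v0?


A chain is a totally ordered subset; we count the number of elements in a maximum chain.
Compute, for each element x, the size of the longest chain ending at x:
  v1: 1
  v2: 1
  v3: 1
  v4: 1
  v5: 1
  v6: 1
  ...
A maximum chain: v5 < v0
Number of elements in the longest chain: 2


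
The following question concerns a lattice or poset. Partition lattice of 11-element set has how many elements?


B(n) = number of set partitions of an n-element set.
B(n) satisfies the recurrence: B(n+1) = sum_k C(n,k)*B(k).
B(11) = 678570


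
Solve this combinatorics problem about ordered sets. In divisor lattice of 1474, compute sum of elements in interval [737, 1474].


Interval [737,1474] in divisors of 1474: [737, 1474]
Sum = 2211


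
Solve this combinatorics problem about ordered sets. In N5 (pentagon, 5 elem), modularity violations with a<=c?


Modular law: if a <= c then a v (b ^ c) = (a v b) ^ c.
Check all triples (a,b,c) with a <= c among 5 elements.
  e.g. a=a, b=c, c=b: lhs=a != rhs=b
Total violating triples: 1


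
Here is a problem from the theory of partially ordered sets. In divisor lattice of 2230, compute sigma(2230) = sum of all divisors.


sigma(n) = sum of divisors.
Divisors of 2230: [1, 2, 5, 10, 223, 446, 1115, 2230]
Sum = 4032


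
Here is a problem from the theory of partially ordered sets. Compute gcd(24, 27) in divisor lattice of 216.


In a divisor lattice, meet = gcd (greatest common divisor).
By Euclidean algorithm or factoring: gcd(24,27) = 3


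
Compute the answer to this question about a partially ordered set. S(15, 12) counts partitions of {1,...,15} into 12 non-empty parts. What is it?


S(n,k) = k*S(n-1,k) + S(n-1,k-1).
S(14,12) = 3367, S(14,11) = 66066
S(15,12) = 12*3367 + 66066 = 40404 + 66066
S(15,12) = 106470


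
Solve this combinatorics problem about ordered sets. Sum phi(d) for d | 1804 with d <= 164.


Divisors of 1804 up to 164: [1, 2, 4, 11, 22, 41, 44, 82, 164]
phi values: [1, 1, 2, 10, 10, 40, 20, 40, 80]
Sum = 204


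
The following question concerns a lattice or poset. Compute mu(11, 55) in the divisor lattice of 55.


In a divisor lattice, mu(a,b) = mu(b/a) where mu is the classical Mobius function.
b/a = 55/11 = 5
Prime factorization of 5: primes [5]
5 is squarefree with 1 prime factor(s), so mu(5) = (-1)^1 = -1


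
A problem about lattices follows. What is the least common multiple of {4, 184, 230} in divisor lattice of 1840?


In a divisor lattice, join = lcm (least common multiple).
Compute lcm iteratively: start with first element, then lcm(current, next).
Elements: [4, 184, 230]
lcm(4,184) = 184
lcm(184,230) = 920
Final lcm = 920


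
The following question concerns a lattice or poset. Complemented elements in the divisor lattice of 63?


An element a is complemented if some b has a meet b = bottom, a join b = top.
a is complemented iff gcd(a, n/a)=1, i.e. a is a unitary divisor of 63.
Complemented elements: 1, 7, 9, 63
Count: 4


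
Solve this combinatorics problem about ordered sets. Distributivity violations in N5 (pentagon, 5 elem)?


Distributive law: a ^ (b v c) = (a ^ b) v (a ^ c).
Check all 5^3 = 125 ordered triples (a,b,c).
  e.g. a=b, b=a, c=c: lhs=b != rhs=a
  e.g. a=b, b=c, c=a: lhs=b != rhs=a
Total violating triples: 2


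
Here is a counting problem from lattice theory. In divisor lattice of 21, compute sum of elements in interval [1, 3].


Interval [1,3] in divisors of 21: [1, 3]
Sum = 4


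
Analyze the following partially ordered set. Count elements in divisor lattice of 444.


Divisors of 444: [1, 2, 3, 4, 6, 12, 37, 74, 111, 148, 222, 444]
Count: 12


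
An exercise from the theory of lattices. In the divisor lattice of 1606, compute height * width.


Height = length of longest chain minus 1; width = size of largest antichain.
A maximum chain: 1 | 73 | 803 | 1606  (height 3).
A maximum antichain: {2, 11, 73}  (width 3).
Product = 3 * 3 = 9


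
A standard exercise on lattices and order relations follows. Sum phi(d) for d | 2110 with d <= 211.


Divisors of 2110 up to 211: [1, 2, 5, 10, 211]
phi values: [1, 1, 4, 4, 210]
Sum = 220


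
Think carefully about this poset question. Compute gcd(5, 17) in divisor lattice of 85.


In a divisor lattice, meet = gcd (greatest common divisor).
By Euclidean algorithm or factoring: gcd(5,17) = 1


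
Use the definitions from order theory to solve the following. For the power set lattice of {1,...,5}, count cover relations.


A cover relation a -< b holds when a < b with no c strictly between.
Cover relations:
  {} -< {1}
  {} -< {2}
  {} -< {3}
  {} -< {4}
  {} -< {5}
  {1} -< {1,2}
  {1} -< {1,3}
  {1} -< {1,4}
  ...72 more
Total: 80


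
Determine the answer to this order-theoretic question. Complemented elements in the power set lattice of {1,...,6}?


An element a is complemented if some b has a meet b = bottom, a join b = top.
every subset A has complement S\A, so all elements are complemented.
Complemented elements: {}, {1}, {2}, {3}, {4}, {5}, ... (58 more)
Count: 64


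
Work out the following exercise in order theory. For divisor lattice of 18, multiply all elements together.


Divisors of 18: [1, 2, 3, 6, 9, 18]
Product = n^(d(n)/2) = 18^(6/2)
Product = 5832


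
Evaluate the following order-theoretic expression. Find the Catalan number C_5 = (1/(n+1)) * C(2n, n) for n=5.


C(n) = C(2n, n) / (n+1).
C(10, 5) = 252
C(5) = 252 / 6 = 42


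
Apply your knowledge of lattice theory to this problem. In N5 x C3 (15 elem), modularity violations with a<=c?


Modular law: if a <= c then a v (b ^ c) = (a v b) ^ c.
Check all triples (a,b,c) with a <= c among 15 elements.
  e.g. a=(a,0), b=(c,0), c=(b,0): lhs=(a,0) != rhs=(b,0)
  e.g. a=(a,0), b=(c,1), c=(b,0): lhs=(a,0) != rhs=(b,0)
Total violating triples: 18


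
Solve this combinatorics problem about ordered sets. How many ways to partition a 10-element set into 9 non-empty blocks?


S(n,k) = k*S(n-1,k) + S(n-1,k-1).
S(9,9) = 1, S(9,8) = 36
S(10,9) = 9*1 + 36 = 9 + 36
S(10,9) = 45


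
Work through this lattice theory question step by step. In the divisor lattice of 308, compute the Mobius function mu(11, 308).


In a divisor lattice, mu(a,b) = mu(b/a) where mu is the classical Mobius function.
b/a = 308/11 = 28
Prime factorization of 28: primes [2, 7]
28 is not squarefree, so mu(28) = 0


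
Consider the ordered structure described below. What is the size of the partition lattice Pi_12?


B(n) = number of set partitions of an n-element set.
B(n) satisfies the recurrence: B(n+1) = sum_k C(n,k)*B(k).
B(12) = 4213597


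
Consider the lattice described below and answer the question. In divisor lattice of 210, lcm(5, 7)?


Join=lcm.
gcd(5,7)=1
lcm=35


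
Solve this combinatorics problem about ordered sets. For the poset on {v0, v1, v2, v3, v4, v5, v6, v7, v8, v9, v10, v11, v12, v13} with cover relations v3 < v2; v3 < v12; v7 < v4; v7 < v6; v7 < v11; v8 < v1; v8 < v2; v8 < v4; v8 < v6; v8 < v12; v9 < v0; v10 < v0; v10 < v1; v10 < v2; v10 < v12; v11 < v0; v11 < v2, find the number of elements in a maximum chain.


A chain is a totally ordered subset; we count the number of elements in a maximum chain.
Compute, for each element x, the size of the longest chain ending at x:
  v3: 1
  v5: 1
  v7: 1
  v8: 1
  v9: 1
  v10: 1
  ...
A maximum chain: v7 < v11 < v0
Number of elements in the longest chain: 3


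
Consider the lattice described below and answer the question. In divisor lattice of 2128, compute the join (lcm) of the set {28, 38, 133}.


In a divisor lattice, join = lcm (least common multiple).
Compute lcm iteratively: start with first element, then lcm(current, next).
Elements: [28, 38, 133]
lcm(28,38) = 532
lcm(532,133) = 532
Final lcm = 532


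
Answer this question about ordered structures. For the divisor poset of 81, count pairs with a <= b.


The order relation is {(a,b) : a <= b}, reflexive so it includes (a,a).
Examples: (1,1), (1,27), (1,3), (1,81), (1,9), ...
Total ordered pairs: 15


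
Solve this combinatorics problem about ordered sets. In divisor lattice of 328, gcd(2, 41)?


Meet=gcd.
gcd(2,41)=1


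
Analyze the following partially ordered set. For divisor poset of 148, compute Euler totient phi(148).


phi(n) = n * prod_{p|n} (1 - 1/p).
Prime divisors of 148: [2, 37]
phi(148) = 148 * (1 - 1/2) * (1 - 1/37)
phi(148) = 72


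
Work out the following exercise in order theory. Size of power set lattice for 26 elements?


Power set = 2^n.
2^26 = 67108864


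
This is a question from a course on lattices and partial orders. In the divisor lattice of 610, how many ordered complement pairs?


Complement pair (a,b): a meet b = bottom, a join b = top.
Here: gcd(a,b)=1 and lcm(a,b)=610, i.e. a*b=610 with a,b coprime.
Pairs found: (1,610), (2,305), (5,122), (10,61), ... (4 more)
Total ordered pairs: 8


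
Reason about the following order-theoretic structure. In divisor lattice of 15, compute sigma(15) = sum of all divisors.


sigma(n) = sum of divisors.
Divisors of 15: [1, 3, 5, 15]
Sum = 24


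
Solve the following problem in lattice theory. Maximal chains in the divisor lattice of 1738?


A maximal chain goes from the minimum element to a maximal element via cover relations.
Counting all min-to-max paths in the cover graph.
Total maximal chains: 6


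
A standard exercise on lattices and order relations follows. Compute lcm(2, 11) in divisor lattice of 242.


In a divisor lattice, join = lcm (least common multiple).
gcd(2,11) = 1
lcm(2,11) = 2*11/gcd = 22/1 = 22


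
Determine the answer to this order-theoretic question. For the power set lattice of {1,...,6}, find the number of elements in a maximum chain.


A chain is a totally ordered subset; we count the number of elements in a maximum chain.
Compute, for each element x, the size of the longest chain ending at x:
  {}: 1
  {1}: 2
  {2}: 2
  {3}: 2
  {4}: 2
  {5}: 2
  ...
A maximum chain: {} < {1} < {1,2} < {1,2,3} < {1,2,3,4} < {1,2,3,4,5} < {1,2,3,4,5,6}
Number of elements in the longest chain: 7


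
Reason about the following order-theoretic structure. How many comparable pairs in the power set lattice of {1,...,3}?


A comparable pair {a,b} has a < b or b < a in the order.
Count unordered pairs where one element is strictly below the other.
Examples: {{},{1}}, {{},{2}}, {{},{3}}, {{},{1,2}}, ...
Total comparable pairs: 19


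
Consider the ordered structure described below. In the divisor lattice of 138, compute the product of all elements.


Divisors of 138: [1, 2, 3, 6, 23, 46, 69, 138]
Product = n^(d(n)/2) = 138^(8/2)
Product = 362673936


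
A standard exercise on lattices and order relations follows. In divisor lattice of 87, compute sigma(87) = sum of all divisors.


sigma(n) = sum of divisors.
Divisors of 87: [1, 3, 29, 87]
Sum = 120


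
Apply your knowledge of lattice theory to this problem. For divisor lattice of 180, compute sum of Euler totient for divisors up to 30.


Divisors of 180 up to 30: [1, 2, 3, 4, 5, 6, 9, 10, 12, 15, 18, 20, 30]
phi values: [1, 1, 2, 2, 4, 2, 6, 4, 4, 8, 6, 8, 8]
Sum = 56


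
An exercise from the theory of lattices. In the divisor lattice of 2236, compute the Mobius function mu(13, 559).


In a divisor lattice, mu(a,b) = mu(b/a) where mu is the classical Mobius function.
b/a = 559/13 = 43
Prime factorization of 43: primes [43]
43 is squarefree with 1 prime factor(s), so mu(43) = (-1)^1 = -1


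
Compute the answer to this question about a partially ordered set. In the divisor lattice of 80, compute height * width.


Height = length of longest chain minus 1; width = size of largest antichain.
A maximum chain: 1 | 5 | 10 | 20 | 40 | 80  (height 5).
A maximum antichain: {2, 5}  (width 2).
Product = 5 * 2 = 10


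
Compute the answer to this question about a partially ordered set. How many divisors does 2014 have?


Divisors of 2014: [1, 2, 19, 38, 53, 106, 1007, 2014]
Count: 8


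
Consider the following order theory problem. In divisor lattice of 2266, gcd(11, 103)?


Meet=gcd.
gcd(11,103)=1


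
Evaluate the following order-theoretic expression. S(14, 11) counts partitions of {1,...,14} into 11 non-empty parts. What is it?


S(n,k) = k*S(n-1,k) + S(n-1,k-1).
S(13,11) = 2431, S(13,10) = 39325
S(14,11) = 11*2431 + 39325 = 26741 + 39325
S(14,11) = 66066


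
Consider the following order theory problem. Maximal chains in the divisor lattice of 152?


A maximal chain goes from the minimum element to a maximal element via cover relations.
Counting all min-to-max paths in the cover graph.
Total maximal chains: 4


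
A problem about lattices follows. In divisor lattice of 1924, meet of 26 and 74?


In a divisor lattice, meet = gcd (greatest common divisor).
By Euclidean algorithm or factoring: gcd(26,74) = 2


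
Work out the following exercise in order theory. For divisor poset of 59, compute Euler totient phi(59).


phi(n) = n * prod_{p|n} (1 - 1/p).
Prime divisors of 59: [59]
phi(59) = 59 * (1 - 1/59)
phi(59) = 58


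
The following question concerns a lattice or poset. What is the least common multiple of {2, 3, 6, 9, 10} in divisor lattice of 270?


In a divisor lattice, join = lcm (least common multiple).
Compute lcm iteratively: start with first element, then lcm(current, next).
Elements: [2, 3, 6, 9, 10]
lcm(2,3) = 6
lcm(6,6) = 6
lcm(6,9) = 18
lcm(18,10) = 90
Final lcm = 90


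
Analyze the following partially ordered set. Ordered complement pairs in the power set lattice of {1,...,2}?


Complement pair (a,b): a meet b = bottom, a join b = top.
Here: A intersect B = {} and A union B = {1,...,2}.
Pairs found: ({},{1,2}), ({1},{2}), ({2},{1}), ({1,2},{})
Total ordered pairs: 4


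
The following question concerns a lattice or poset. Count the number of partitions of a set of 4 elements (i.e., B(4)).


B(n) = number of set partitions of an n-element set.
B(n) satisfies the recurrence: B(n+1) = sum_k C(n,k)*B(k).
B(4) = 15


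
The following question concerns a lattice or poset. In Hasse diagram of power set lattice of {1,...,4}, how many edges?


A cover relation a -< b holds when a < b with no c strictly between.
Cover relations:
  {} -< {1}
  {} -< {2}
  {} -< {3}
  {} -< {4}
  {1} -< {1,2}
  {1} -< {1,3}
  {1} -< {1,4}
  {2} -< {1,2}
  ...24 more
Total: 32


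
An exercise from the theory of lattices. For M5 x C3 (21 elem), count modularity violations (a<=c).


Modular law: if a <= c then a v (b ^ c) = (a v b) ^ c.
Check all triples (a,b,c) with a <= c among 21 elements.
This lattice is modular (diamonds M_m and their chain-products are modular).
Total violating triples: 0


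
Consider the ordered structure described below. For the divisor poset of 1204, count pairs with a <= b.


The order relation is {(a,b) : a <= b}, reflexive so it includes (a,a).
Examples: (1,1), (1,1204), (1,14), (1,172), (1,2), ...
Total ordered pairs: 54


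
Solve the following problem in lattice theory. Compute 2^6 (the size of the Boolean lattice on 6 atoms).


Power set = 2^n.
2^6 = 64


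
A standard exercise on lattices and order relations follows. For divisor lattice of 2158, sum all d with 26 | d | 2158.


Interval [26,2158] in divisors of 2158: [26, 2158]
Sum = 2184


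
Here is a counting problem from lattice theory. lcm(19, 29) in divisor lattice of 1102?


Join=lcm.
gcd(19,29)=1
lcm=551


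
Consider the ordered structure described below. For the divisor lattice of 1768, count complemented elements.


An element a is complemented if some b has a meet b = bottom, a join b = top.
a is complemented iff gcd(a, n/a)=1, i.e. a is a unitary divisor of 1768.
Complemented elements: 1, 8, 13, 17, 104, 136, ... (2 more)
Count: 8


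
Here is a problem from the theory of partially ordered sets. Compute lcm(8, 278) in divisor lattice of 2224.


In a divisor lattice, join = lcm (least common multiple).
gcd(8,278) = 2
lcm(8,278) = 8*278/gcd = 2224/2 = 1112


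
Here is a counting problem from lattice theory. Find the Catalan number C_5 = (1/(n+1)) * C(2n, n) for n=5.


C(n) = C(2n, n) / (n+1).
C(10, 5) = 252
C(5) = 252 / 6 = 42


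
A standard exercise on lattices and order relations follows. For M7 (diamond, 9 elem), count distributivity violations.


Distributive law: a ^ (b v c) = (a ^ b) v (a ^ c).
Check all 9^3 = 729 ordered triples (a,b,c).
  e.g. a=a1, b=a2, c=a3: lhs=a1 != rhs=0
  e.g. a=a1, b=a2, c=a4: lhs=a1 != rhs=0
Total violating triples: 210


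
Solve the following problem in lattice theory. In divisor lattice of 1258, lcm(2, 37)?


Join=lcm.
gcd(2,37)=1
lcm=74


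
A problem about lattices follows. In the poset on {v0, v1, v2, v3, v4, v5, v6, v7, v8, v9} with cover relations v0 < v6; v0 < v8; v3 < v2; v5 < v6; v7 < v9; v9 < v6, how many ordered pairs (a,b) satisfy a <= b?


The order relation is {(a,b) : a <= b}, reflexive so it includes (a,a).
Examples: (v0,v0), (v0,v6), (v0,v8), (v1,v1), (v2,v2), ...
Total ordered pairs: 17


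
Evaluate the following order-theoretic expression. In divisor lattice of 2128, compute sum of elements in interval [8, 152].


Interval [8,152] in divisors of 2128: [8, 152]
Sum = 160


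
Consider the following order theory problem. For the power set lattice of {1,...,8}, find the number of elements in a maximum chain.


A chain is a totally ordered subset; we count the number of elements in a maximum chain.
Compute, for each element x, the size of the longest chain ending at x:
  {}: 1
  {1}: 2
  {2}: 2
  {3}: 2
  {4}: 2
  {5}: 2
  ...
A maximum chain: {} < {1} < {1,2} < {1,2,3} < {1,2,3,4} < {1,2,3,4,5} < {1,2,3,4,5,6} < {1,2,3,4,5,6,7} < {1,2,3,4,5,6,7,8}
Number of elements in the longest chain: 9


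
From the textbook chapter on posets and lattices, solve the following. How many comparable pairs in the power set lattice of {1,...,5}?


A comparable pair {a,b} has a < b or b < a in the order.
Count unordered pairs where one element is strictly below the other.
Examples: {{},{1}}, {{},{2}}, {{},{3}}, {{},{4}}, ...
Total comparable pairs: 211


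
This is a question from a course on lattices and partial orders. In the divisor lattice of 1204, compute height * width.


Height = length of longest chain minus 1; width = size of largest antichain.
A maximum chain: 1 | 43 | 301 | 602 | 1204  (height 4).
A maximum antichain: {4, 14, 86, 301}  (width 4).
Product = 4 * 4 = 16


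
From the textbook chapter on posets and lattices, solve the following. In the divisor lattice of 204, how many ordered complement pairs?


Complement pair (a,b): a meet b = bottom, a join b = top.
Here: gcd(a,b)=1 and lcm(a,b)=204, i.e. a*b=204 with a,b coprime.
Pairs found: (1,204), (3,68), (4,51), (12,17), ... (4 more)
Total ordered pairs: 8


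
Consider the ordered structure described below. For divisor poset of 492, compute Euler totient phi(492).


phi(n) = n * prod_{p|n} (1 - 1/p).
Prime divisors of 492: [2, 3, 41]
phi(492) = 492 * (1 - 1/2) * (1 - 1/3) * (1 - 1/41)
phi(492) = 160


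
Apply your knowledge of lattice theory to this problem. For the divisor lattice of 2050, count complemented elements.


An element a is complemented if some b has a meet b = bottom, a join b = top.
a is complemented iff gcd(a, n/a)=1, i.e. a is a unitary divisor of 2050.
Complemented elements: 1, 2, 25, 41, 50, 82, ... (2 more)
Count: 8


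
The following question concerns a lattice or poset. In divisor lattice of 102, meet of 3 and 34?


In a divisor lattice, meet = gcd (greatest common divisor).
By Euclidean algorithm or factoring: gcd(3,34) = 1


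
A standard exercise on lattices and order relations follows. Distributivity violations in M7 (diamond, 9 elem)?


Distributive law: a ^ (b v c) = (a ^ b) v (a ^ c).
Check all 9^3 = 729 ordered triples (a,b,c).
  e.g. a=a1, b=a2, c=a3: lhs=a1 != rhs=0
  e.g. a=a1, b=a2, c=a4: lhs=a1 != rhs=0
Total violating triples: 210


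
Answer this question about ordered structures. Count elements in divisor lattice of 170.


Divisors of 170: [1, 2, 5, 10, 17, 34, 85, 170]
Count: 8


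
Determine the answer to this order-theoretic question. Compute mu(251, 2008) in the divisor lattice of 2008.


In a divisor lattice, mu(a,b) = mu(b/a) where mu is the classical Mobius function.
b/a = 2008/251 = 8
Prime factorization of 8: primes [2]
8 is not squarefree, so mu(8) = 0


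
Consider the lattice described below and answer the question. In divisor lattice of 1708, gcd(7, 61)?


Meet=gcd.
gcd(7,61)=1


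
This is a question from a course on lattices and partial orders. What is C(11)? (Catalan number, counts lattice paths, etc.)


C(n) = C(2n, n) / (n+1).
C(22, 11) = 705432
C(11) = 705432 / 12 = 58786


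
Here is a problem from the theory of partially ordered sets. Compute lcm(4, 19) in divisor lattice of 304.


In a divisor lattice, join = lcm (least common multiple).
gcd(4,19) = 1
lcm(4,19) = 4*19/gcd = 76/1 = 76


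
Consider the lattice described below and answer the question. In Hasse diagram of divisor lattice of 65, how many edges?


A cover relation a -< b holds when a < b with no c strictly between.
Cover relations:
  1 -< 5
  1 -< 13
  5 -< 65
  13 -< 65
Total: 4


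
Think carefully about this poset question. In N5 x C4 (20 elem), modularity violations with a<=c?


Modular law: if a <= c then a v (b ^ c) = (a v b) ^ c.
Check all triples (a,b,c) with a <= c among 20 elements.
  e.g. a=(a,0), b=(c,0), c=(b,0): lhs=(a,0) != rhs=(b,0)
  e.g. a=(a,0), b=(c,1), c=(b,0): lhs=(a,0) != rhs=(b,0)
Total violating triples: 40


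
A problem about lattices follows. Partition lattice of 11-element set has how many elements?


B(n) = number of set partitions of an n-element set.
B(n) satisfies the recurrence: B(n+1) = sum_k C(n,k)*B(k).
B(11) = 678570


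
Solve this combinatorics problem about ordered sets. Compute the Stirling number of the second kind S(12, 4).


S(n,k) = k*S(n-1,k) + S(n-1,k-1).
S(11,4) = 145750, S(11,3) = 28501
S(12,4) = 4*145750 + 28501 = 583000 + 28501
S(12,4) = 611501


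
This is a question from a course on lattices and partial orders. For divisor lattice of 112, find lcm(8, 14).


In a divisor lattice, join = lcm (least common multiple).
Compute lcm iteratively: start with first element, then lcm(current, next).
Elements: [8, 14]
lcm(8,14) = 56
Final lcm = 56


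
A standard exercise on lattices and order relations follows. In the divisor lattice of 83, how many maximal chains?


A maximal chain goes from the minimum element to a maximal element via cover relations.
Counting all min-to-max paths in the cover graph.
Total maximal chains: 1


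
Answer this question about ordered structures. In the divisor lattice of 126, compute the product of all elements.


Divisors of 126: [1, 2, 3, 6, 7, 9, 14, 18, 21, 42, 63, 126]
Product = n^(d(n)/2) = 126^(12/2)
Product = 4001504141376


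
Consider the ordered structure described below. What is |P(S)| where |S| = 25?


Power set = 2^n.
2^25 = 33554432


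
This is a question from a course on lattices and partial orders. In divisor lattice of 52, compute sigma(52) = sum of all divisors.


sigma(n) = sum of divisors.
Divisors of 52: [1, 2, 4, 13, 26, 52]
Sum = 98


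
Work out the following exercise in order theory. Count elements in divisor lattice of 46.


Divisors of 46: [1, 2, 23, 46]
Count: 4


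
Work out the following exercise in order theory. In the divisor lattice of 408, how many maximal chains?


A maximal chain goes from the minimum element to a maximal element via cover relations.
Counting all min-to-max paths in the cover graph.
Total maximal chains: 20


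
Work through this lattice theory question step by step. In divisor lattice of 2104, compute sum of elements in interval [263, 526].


Interval [263,526] in divisors of 2104: [263, 526]
Sum = 789


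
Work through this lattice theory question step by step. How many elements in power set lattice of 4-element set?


Power set = 2^n.
2^4 = 16


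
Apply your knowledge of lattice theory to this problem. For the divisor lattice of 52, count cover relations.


A cover relation a -< b holds when a < b with no c strictly between.
Cover relations:
  1 -< 2
  1 -< 13
  2 -< 4
  2 -< 26
  4 -< 52
  13 -< 26
  26 -< 52
Total: 7


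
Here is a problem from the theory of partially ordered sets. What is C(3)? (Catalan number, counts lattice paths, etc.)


C(n) = C(2n, n) / (n+1).
C(6, 3) = 20
C(3) = 20 / 4 = 5


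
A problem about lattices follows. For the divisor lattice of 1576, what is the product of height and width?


Height = length of longest chain minus 1; width = size of largest antichain.
A maximum chain: 1 | 197 | 394 | 788 | 1576  (height 4).
A maximum antichain: {2, 197}  (width 2).
Product = 4 * 2 = 8


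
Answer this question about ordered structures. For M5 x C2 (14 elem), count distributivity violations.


Distributive law: a ^ (b v c) = (a ^ b) v (a ^ c).
Check all 14^3 = 2744 ordered triples (a,b,c).
  e.g. a=(a1,0), b=(a2,0), c=(a3,0): lhs=(a1,0) != rhs=(0,0)
  e.g. a=(a1,0), b=(a2,0), c=(a3,1): lhs=(a1,0) != rhs=(0,0)
Total violating triples: 480


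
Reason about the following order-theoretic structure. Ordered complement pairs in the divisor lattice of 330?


Complement pair (a,b): a meet b = bottom, a join b = top.
Here: gcd(a,b)=1 and lcm(a,b)=330, i.e. a*b=330 with a,b coprime.
Pairs found: (1,330), (2,165), (3,110), (5,66), ... (12 more)
Total ordered pairs: 16


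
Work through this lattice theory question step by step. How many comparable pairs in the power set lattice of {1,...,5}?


A comparable pair {a,b} has a < b or b < a in the order.
Count unordered pairs where one element is strictly below the other.
Examples: {{},{1}}, {{},{2}}, {{},{3}}, {{},{4}}, ...
Total comparable pairs: 211


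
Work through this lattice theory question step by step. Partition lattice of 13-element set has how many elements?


B(n) = number of set partitions of an n-element set.
B(n) satisfies the recurrence: B(n+1) = sum_k C(n,k)*B(k).
B(13) = 27644437


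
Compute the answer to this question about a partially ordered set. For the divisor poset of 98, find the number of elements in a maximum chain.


A chain is a totally ordered subset; we count the number of elements in a maximum chain.
Compute, for each element x, the size of the longest chain ending at x:
  1: 1
  2: 2
  7: 2
  49: 3
  14: 3
  98: 4
A maximum chain: 1 < 2 < 14 < 98
Number of elements in the longest chain: 4


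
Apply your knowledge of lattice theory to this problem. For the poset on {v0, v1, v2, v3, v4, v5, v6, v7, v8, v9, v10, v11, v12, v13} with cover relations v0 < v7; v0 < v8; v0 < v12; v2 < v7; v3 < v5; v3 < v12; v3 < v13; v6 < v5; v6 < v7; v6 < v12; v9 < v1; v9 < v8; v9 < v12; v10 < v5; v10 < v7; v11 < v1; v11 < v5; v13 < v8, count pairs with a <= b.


The order relation is {(a,b) : a <= b}, reflexive so it includes (a,a).
Examples: (v0,v0), (v0,v12), (v0,v7), (v0,v8), (v1,v1), ...
Total ordered pairs: 33


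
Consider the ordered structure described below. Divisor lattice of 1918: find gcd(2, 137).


In a divisor lattice, meet = gcd (greatest common divisor).
By Euclidean algorithm or factoring: gcd(2,137) = 1


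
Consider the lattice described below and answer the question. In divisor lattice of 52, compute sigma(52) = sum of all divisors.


sigma(n) = sum of divisors.
Divisors of 52: [1, 2, 4, 13, 26, 52]
Sum = 98


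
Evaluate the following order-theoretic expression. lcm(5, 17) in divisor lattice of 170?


Join=lcm.
gcd(5,17)=1
lcm=85


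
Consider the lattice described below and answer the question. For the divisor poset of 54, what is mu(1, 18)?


In a divisor lattice, mu(a,b) = mu(b/a) where mu is the classical Mobius function.
b/a = 18/1 = 18
Prime factorization of 18: primes [2, 3]
18 is not squarefree, so mu(18) = 0


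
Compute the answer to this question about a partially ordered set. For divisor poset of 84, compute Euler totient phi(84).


phi(n) = n * prod_{p|n} (1 - 1/p).
Prime divisors of 84: [2, 3, 7]
phi(84) = 84 * (1 - 1/2) * (1 - 1/3) * (1 - 1/7)
phi(84) = 24


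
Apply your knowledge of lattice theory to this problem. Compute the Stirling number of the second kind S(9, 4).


S(n,k) = k*S(n-1,k) + S(n-1,k-1).
S(8,4) = 1701, S(8,3) = 966
S(9,4) = 4*1701 + 966 = 6804 + 966
S(9,4) = 7770


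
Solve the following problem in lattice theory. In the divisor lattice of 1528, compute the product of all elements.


Divisors of 1528: [1, 2, 4, 8, 191, 382, 764, 1528]
Product = n^(d(n)/2) = 1528^(8/2)
Product = 5451216326656


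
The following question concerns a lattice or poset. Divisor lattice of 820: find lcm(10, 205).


In a divisor lattice, join = lcm (least common multiple).
gcd(10,205) = 5
lcm(10,205) = 10*205/gcd = 2050/5 = 410


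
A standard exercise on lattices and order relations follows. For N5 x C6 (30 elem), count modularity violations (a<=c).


Modular law: if a <= c then a v (b ^ c) = (a v b) ^ c.
Check all triples (a,b,c) with a <= c among 30 elements.
  e.g. a=(a,0), b=(c,0), c=(b,0): lhs=(a,0) != rhs=(b,0)
  e.g. a=(a,0), b=(c,1), c=(b,0): lhs=(a,0) != rhs=(b,0)
Total violating triples: 126


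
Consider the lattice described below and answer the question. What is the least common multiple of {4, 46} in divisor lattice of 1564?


In a divisor lattice, join = lcm (least common multiple).
Compute lcm iteratively: start with first element, then lcm(current, next).
Elements: [4, 46]
lcm(4,46) = 92
Final lcm = 92


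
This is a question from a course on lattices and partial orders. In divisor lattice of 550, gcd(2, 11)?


Meet=gcd.
gcd(2,11)=1


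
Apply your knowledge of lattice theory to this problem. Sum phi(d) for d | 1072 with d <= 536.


Divisors of 1072 up to 536: [1, 2, 4, 8, 16, 67, 134, 268, 536]
phi values: [1, 1, 2, 4, 8, 66, 66, 132, 264]
Sum = 544


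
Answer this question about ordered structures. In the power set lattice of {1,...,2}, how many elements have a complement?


An element a is complemented if some b has a meet b = bottom, a join b = top.
every subset A has complement S\A, so all elements are complemented.
Complemented elements: {}, {1}, {2}, {1,2}
Count: 4


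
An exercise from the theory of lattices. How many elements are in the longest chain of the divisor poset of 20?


A chain is a totally ordered subset; we count the number of elements in a maximum chain.
Compute, for each element x, the size of the longest chain ending at x:
  1: 1
  2: 2
  5: 2
  4: 3
  10: 3
  20: 4
A maximum chain: 1 < 2 < 4 < 20
Number of elements in the longest chain: 4


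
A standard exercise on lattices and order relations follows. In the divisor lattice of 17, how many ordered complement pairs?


Complement pair (a,b): a meet b = bottom, a join b = top.
Here: gcd(a,b)=1 and lcm(a,b)=17, i.e. a*b=17 with a,b coprime.
Pairs found: (1,17), (17,1)
Total ordered pairs: 2


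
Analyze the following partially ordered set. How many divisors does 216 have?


Divisors of 216: [1, 2, 3, 4, 6, 8, 9, 12, 18, 24, 27, 36, 54, 72, 108, 216]
Count: 16


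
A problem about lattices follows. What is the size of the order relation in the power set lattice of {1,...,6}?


The order relation is {(a,b) : a <= b}, reflexive so it includes (a,a).
Examples: ({},{}), ({},{1,2}), ({},{1,2,3}), ({},{1,2,3,4}), ({},{1,2,3,4,5}), ...
Total ordered pairs: 729


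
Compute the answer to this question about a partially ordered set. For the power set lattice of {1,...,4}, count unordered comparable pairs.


A comparable pair {a,b} has a < b or b < a in the order.
Count unordered pairs where one element is strictly below the other.
Examples: {{},{1}}, {{},{2}}, {{},{3}}, {{},{4}}, ...
Total comparable pairs: 65


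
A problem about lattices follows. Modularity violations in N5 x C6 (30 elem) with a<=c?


Modular law: if a <= c then a v (b ^ c) = (a v b) ^ c.
Check all triples (a,b,c) with a <= c among 30 elements.
  e.g. a=(a,0), b=(c,0), c=(b,0): lhs=(a,0) != rhs=(b,0)
  e.g. a=(a,0), b=(c,1), c=(b,0): lhs=(a,0) != rhs=(b,0)
Total violating triples: 126


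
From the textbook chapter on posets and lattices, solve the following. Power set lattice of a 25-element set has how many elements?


Power set = 2^n.
2^25 = 33554432


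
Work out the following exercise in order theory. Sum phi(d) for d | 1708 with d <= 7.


Divisors of 1708 up to 7: [1, 2, 4, 7]
phi values: [1, 1, 2, 6]
Sum = 10


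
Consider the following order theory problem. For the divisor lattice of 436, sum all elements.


sigma(n) = sum of divisors.
Divisors of 436: [1, 2, 4, 109, 218, 436]
Sum = 770


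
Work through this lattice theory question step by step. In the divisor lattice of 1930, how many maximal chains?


A maximal chain goes from the minimum element to a maximal element via cover relations.
Counting all min-to-max paths in the cover graph.
Total maximal chains: 6
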